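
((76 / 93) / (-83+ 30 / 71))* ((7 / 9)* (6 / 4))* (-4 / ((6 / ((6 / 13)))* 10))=37772 / 106325505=0.00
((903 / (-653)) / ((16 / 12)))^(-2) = 6822544 / 7338681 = 0.93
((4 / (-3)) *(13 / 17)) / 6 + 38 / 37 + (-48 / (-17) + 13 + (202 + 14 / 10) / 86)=46361707 / 2434230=19.05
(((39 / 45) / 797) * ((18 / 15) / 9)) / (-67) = -26 / 12014775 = -0.00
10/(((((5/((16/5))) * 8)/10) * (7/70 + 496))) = 80/4961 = 0.02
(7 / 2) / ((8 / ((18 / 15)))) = 21 / 40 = 0.52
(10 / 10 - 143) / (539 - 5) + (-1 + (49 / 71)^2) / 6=-475391 / 1345947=-0.35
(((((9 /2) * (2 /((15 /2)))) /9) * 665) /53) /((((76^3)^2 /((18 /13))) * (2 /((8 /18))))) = 0.00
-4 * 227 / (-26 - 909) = 908 / 935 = 0.97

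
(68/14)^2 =1156/49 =23.59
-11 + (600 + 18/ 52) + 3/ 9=45995/ 78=589.68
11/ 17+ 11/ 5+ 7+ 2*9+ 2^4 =3727/ 85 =43.85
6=6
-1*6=-6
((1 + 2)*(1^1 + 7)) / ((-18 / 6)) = -8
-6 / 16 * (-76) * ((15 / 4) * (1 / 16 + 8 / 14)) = 60705 / 896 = 67.75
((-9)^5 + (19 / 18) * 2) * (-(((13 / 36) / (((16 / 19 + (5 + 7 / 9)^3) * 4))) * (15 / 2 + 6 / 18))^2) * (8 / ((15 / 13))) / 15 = 4189720174308747 / 11519436964249600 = 0.36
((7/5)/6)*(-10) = -7/3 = -2.33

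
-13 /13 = -1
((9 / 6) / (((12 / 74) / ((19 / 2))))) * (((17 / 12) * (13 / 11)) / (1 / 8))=155363 / 132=1176.99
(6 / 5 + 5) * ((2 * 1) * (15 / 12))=31 / 2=15.50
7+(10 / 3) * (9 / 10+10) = 130 / 3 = 43.33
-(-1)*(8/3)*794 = 6352/3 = 2117.33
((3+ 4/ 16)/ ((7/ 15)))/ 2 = 195/ 56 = 3.48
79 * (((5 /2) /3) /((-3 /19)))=-7505 /18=-416.94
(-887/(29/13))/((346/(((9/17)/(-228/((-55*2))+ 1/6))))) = -0.27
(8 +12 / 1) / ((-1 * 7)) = -20 / 7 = -2.86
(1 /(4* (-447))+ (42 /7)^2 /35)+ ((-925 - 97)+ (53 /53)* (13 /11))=-702003157 /688380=-1019.79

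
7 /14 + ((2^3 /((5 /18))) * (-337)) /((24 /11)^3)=-448307 /480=-933.97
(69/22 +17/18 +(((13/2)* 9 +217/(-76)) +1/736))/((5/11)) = 82686881/629280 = 131.40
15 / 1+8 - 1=22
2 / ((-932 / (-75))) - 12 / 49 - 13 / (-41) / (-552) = -21841193 / 258389544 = -0.08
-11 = -11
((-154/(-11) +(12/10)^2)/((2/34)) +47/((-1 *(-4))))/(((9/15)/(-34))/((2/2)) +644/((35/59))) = 466191/1845490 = 0.25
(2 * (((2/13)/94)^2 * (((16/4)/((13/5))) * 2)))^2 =0.00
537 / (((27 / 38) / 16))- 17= 108679 / 9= 12075.44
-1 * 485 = -485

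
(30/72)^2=25/144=0.17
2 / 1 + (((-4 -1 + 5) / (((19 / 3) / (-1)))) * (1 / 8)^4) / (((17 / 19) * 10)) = 2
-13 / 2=-6.50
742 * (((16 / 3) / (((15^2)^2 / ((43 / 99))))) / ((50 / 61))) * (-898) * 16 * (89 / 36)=-4977583080064 / 3383015625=-1471.34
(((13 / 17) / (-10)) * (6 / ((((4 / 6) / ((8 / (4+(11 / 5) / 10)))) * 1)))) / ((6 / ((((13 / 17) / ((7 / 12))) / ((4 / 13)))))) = -395460 / 426853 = -0.93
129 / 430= 3 / 10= 0.30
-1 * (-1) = 1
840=840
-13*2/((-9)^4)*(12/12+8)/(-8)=13/2916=0.00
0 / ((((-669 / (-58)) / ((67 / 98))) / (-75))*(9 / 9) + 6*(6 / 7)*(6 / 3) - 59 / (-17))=0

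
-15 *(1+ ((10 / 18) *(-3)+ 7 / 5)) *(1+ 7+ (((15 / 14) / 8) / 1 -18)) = 12155 / 112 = 108.53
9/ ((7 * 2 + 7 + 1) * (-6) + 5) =-9/ 127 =-0.07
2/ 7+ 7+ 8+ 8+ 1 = 170/ 7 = 24.29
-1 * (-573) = 573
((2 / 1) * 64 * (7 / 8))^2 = 12544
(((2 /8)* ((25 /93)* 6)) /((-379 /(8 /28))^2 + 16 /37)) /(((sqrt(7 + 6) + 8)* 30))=1480 /1235177737371 - 185* sqrt(13) /1235177737371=0.00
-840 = -840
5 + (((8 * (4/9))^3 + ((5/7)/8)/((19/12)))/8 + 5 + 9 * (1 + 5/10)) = 45183055/1551312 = 29.13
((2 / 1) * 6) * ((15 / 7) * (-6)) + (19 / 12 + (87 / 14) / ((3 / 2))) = -12479 / 84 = -148.56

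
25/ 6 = 4.17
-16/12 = -4/3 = -1.33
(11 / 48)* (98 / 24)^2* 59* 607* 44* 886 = 4609161857839 / 864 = 5334678076.20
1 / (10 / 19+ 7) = 19 / 143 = 0.13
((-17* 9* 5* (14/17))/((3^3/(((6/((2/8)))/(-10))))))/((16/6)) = 21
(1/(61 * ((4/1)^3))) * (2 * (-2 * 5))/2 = -5/1952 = -0.00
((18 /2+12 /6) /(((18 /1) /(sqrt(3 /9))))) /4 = 11 * sqrt(3) /216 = 0.09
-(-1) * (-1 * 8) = -8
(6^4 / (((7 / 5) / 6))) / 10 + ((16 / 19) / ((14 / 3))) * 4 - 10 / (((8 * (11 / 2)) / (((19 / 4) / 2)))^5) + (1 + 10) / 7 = 200425318762858997 / 359364326064128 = 557.72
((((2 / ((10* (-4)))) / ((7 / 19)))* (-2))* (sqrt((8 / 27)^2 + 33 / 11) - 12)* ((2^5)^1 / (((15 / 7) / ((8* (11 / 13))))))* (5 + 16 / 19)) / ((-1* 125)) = 625152 / 40625 - 52096* sqrt(2251) / 1096875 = 13.13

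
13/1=13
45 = 45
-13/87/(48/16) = -13/261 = -0.05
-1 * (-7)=7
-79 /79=-1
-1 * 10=-10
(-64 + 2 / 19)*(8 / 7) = -9712 / 133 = -73.02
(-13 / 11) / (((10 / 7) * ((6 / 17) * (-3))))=1547 / 1980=0.78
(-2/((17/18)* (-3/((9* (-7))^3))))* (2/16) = -750141/34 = -22062.97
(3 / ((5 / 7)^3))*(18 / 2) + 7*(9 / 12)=39669 / 500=79.34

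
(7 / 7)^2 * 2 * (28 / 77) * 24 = 192 / 11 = 17.45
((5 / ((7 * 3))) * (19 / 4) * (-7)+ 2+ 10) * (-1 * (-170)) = 4165 / 6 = 694.17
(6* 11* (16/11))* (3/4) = 72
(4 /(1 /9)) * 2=72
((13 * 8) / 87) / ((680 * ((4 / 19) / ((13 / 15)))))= 3211 / 443700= 0.01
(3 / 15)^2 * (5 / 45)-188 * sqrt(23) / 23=-39.20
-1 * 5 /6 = -5 /6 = -0.83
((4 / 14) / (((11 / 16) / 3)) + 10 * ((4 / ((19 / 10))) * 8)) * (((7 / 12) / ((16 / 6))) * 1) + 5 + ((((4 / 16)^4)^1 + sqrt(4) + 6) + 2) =52.12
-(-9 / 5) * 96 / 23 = 864 / 115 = 7.51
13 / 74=0.18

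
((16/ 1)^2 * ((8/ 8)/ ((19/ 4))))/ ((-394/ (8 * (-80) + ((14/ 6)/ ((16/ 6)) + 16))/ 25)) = 7976000/ 3743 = 2130.91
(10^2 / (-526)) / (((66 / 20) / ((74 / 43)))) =-37000 / 373197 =-0.10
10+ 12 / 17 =182 / 17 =10.71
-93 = -93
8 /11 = 0.73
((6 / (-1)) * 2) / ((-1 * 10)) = 6 / 5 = 1.20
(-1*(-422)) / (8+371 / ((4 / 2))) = 844 / 387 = 2.18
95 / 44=2.16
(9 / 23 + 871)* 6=120252 / 23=5228.35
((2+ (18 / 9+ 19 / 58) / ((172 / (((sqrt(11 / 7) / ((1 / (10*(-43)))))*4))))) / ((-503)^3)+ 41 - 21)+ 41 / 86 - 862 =-9210188712689 / 10944663322+ 675*sqrt(77) / 25834495981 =-841.52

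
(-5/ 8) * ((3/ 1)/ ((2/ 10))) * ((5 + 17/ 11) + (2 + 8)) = -6825/ 44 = -155.11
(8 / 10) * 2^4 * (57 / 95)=7.68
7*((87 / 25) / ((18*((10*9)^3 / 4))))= 203 / 27337500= 0.00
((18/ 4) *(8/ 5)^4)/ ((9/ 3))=6144/ 625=9.83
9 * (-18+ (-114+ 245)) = 1017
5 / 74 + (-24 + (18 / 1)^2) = 22205 / 74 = 300.07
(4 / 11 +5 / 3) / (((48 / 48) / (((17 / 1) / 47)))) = 1139 / 1551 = 0.73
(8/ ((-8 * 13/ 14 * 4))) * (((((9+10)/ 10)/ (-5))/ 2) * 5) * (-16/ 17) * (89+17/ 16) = -191653/ 8840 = -21.68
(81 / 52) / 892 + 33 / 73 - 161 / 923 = 67162831 / 240408272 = 0.28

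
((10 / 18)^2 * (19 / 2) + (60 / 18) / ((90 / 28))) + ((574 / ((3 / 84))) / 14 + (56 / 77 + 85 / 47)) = 96694405 / 83754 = 1154.50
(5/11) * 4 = 20/11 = 1.82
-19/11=-1.73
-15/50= -3/10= -0.30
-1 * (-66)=66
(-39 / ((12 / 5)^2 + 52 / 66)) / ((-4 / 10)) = 160875 / 10804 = 14.89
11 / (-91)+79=7178 / 91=78.88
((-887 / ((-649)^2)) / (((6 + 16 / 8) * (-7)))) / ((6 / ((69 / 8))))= 20401 / 377396096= 0.00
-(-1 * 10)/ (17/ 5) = 50/ 17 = 2.94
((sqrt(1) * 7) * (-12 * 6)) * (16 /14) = -576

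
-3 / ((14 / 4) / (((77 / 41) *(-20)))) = 1320 / 41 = 32.20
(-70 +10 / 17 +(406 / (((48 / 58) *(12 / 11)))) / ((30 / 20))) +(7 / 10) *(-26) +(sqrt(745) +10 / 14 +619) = sqrt(745) +106916231 / 128520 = 859.20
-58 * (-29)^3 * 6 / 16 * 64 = 33949488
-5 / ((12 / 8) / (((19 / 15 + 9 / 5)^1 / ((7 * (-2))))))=46 / 63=0.73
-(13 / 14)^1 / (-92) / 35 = 13 / 45080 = 0.00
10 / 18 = 5 / 9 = 0.56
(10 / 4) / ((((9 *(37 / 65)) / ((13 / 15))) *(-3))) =-845 / 5994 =-0.14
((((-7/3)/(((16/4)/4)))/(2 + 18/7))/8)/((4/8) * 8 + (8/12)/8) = -1/64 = -0.02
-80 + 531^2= 281881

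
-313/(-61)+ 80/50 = 6.73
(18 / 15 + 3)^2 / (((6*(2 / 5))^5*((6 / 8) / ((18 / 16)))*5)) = 1225 / 18432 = 0.07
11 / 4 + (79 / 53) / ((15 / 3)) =3231 / 1060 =3.05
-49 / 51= -0.96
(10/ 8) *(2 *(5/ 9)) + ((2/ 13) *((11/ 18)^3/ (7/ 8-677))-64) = -6419033303/ 102522186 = -62.61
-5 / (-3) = 5 / 3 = 1.67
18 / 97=0.19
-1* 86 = -86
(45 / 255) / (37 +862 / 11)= 11 / 7191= 0.00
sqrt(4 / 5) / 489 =2 * sqrt(5) / 2445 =0.00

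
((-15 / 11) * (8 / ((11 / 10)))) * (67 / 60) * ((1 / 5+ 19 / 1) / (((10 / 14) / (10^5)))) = -3601920000 / 121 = -29767933.88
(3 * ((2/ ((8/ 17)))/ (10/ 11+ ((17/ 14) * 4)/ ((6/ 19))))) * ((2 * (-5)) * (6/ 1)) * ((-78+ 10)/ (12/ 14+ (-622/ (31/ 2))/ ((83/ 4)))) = -108215671410/ 36489811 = -2965.64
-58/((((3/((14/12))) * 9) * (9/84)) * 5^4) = -5684/151875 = -0.04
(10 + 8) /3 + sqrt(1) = 7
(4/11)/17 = 4/187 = 0.02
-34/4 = -17/2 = -8.50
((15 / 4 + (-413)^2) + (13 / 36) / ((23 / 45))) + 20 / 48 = 47078389 / 276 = 170573.87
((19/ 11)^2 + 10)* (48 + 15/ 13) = 1003869/ 1573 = 638.19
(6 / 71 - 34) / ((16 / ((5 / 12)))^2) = -7525 / 327168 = -0.02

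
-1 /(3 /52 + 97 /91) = -364 /409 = -0.89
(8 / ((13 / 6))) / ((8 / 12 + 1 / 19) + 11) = 684 / 2171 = 0.32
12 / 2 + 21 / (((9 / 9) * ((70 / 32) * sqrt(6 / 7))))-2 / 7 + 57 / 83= 3719 / 581 + 8 * sqrt(42) / 5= 16.77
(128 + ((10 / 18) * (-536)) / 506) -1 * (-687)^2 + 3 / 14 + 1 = -471840.37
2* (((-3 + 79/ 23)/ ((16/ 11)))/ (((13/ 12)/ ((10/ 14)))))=825/ 2093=0.39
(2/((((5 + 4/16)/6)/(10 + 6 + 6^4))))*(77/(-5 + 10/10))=-57728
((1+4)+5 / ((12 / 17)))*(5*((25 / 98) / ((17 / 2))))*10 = 18.13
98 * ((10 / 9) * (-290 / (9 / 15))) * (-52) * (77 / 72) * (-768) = -182069888000 / 81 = -2247776395.06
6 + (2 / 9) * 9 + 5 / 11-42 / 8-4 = -35 / 44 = -0.80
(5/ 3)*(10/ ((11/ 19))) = 28.79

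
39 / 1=39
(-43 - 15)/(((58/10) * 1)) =-10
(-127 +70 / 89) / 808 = -11233 / 71912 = -0.16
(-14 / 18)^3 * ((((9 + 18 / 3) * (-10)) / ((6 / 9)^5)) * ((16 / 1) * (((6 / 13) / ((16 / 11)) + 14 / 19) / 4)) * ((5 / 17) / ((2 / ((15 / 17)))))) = 1339629375 / 4568512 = 293.23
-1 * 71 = -71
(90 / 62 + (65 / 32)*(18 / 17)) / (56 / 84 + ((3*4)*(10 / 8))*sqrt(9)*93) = 91125 / 105880624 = 0.00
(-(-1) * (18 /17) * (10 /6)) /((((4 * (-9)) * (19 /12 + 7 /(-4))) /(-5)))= -25 /17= -1.47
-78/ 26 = -3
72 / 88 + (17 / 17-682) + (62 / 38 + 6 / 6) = -677.55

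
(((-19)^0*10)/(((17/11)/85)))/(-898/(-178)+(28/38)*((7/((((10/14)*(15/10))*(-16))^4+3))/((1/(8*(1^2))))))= 192861867150150/1769217140969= 109.01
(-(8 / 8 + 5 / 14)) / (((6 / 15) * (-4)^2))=-95 / 448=-0.21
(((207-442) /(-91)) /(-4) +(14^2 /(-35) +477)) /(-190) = -856773 /345800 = -2.48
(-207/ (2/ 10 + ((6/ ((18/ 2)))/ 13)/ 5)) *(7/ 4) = -282555/ 164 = -1722.90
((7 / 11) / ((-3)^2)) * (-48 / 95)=-112 / 3135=-0.04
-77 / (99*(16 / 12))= -7 / 12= -0.58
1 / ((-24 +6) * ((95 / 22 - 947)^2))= -242 / 3870955089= -0.00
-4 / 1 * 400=-1600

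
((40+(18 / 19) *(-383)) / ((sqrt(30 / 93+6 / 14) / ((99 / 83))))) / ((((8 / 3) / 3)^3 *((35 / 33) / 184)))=-168003478863 *sqrt(35371) / 287897120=-109750.02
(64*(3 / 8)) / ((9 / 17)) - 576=-1592 / 3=-530.67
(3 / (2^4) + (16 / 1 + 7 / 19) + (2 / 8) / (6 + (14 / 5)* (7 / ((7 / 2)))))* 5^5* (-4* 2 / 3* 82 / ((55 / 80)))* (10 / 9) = -2996013500000 / 163647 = -18307781.38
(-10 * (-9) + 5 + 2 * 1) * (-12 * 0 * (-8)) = 0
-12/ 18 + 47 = 139/ 3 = 46.33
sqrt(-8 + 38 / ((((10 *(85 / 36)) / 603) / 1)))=14 *sqrt(35479) / 85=31.02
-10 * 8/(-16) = 5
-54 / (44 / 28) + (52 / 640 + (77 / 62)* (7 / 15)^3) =-1257903389 / 36828000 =-34.16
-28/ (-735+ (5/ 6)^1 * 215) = 168/ 3335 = 0.05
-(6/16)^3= -27/512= -0.05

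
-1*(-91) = 91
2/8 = 1/4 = 0.25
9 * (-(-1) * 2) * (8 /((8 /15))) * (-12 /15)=-216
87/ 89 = 0.98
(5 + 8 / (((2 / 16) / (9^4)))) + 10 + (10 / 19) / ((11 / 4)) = 87763111 / 209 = 419919.19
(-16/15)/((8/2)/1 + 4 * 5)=-0.04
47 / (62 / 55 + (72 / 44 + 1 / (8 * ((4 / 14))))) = 41360 / 2817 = 14.68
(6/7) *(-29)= -174/7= -24.86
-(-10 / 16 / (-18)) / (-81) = 5 / 11664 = 0.00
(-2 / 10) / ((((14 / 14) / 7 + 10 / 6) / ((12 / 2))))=-63 / 95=-0.66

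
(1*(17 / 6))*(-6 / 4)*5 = -85 / 4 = -21.25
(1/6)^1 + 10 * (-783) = -46979/6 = -7829.83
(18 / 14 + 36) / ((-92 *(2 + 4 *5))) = -261 / 14168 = -0.02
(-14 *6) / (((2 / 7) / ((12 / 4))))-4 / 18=-882.22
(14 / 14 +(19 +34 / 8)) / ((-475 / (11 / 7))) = -0.08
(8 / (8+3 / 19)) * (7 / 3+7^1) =4256 / 465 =9.15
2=2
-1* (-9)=9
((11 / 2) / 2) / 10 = 11 / 40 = 0.28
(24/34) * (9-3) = 72/17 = 4.24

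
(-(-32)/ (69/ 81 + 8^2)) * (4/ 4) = 0.49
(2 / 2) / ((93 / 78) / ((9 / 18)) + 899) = 0.00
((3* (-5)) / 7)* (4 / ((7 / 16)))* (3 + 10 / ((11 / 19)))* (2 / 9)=-88.26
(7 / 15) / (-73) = -7 / 1095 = -0.01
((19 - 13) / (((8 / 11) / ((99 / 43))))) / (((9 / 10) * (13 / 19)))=34485 / 1118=30.85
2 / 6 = 1 / 3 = 0.33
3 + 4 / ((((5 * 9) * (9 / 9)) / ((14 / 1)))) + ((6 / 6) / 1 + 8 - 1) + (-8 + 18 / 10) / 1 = 272 / 45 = 6.04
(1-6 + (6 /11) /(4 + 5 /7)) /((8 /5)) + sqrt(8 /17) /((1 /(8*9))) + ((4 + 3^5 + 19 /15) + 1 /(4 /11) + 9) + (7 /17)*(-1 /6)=306.29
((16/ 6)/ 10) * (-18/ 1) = -24/ 5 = -4.80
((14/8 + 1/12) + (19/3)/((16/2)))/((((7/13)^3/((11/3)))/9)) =217503/392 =554.85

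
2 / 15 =0.13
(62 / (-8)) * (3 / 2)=-93 / 8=-11.62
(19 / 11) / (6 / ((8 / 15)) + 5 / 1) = 76 / 715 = 0.11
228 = 228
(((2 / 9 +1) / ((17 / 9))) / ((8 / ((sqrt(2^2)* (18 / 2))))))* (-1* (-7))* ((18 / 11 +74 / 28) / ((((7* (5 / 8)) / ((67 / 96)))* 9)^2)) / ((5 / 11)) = 32540761 / 1079568000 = 0.03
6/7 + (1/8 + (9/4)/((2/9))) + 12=647/28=23.11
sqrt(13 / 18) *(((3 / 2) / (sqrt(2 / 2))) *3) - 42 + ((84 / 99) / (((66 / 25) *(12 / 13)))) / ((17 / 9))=-516089 / 12342 + 3 *sqrt(26) / 4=-37.99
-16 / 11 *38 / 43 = -608 / 473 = -1.29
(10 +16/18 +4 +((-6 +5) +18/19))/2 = 2537/342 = 7.42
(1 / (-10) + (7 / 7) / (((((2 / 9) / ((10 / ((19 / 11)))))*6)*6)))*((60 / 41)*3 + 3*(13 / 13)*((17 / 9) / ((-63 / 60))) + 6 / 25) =-1955329 / 4089750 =-0.48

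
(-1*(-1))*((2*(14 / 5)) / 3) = 28 / 15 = 1.87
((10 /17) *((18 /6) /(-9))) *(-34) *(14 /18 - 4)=-580 /27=-21.48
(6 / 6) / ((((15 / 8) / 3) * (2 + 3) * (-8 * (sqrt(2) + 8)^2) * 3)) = -11 / 48050 + 4 * sqrt(2) / 72075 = -0.00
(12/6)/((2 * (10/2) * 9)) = 1/45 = 0.02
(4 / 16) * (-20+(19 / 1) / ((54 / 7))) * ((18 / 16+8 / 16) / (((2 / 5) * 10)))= -1.78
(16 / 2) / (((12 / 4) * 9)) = 8 / 27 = 0.30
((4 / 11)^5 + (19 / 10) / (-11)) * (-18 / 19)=2411451 / 15299845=0.16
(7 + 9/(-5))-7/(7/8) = -14/5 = -2.80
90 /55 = 18 /11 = 1.64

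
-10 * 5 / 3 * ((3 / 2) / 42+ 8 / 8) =-725 / 42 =-17.26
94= 94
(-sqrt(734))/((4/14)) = -7*sqrt(734)/2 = -94.82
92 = 92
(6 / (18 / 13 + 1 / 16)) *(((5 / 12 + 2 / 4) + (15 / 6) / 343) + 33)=14521624 / 103243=140.65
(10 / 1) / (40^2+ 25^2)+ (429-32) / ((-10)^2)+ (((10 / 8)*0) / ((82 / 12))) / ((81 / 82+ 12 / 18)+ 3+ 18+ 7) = 35373 / 8900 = 3.97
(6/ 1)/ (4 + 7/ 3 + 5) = 9/ 17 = 0.53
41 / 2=20.50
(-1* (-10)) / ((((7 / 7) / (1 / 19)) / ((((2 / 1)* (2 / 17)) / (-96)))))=-5 / 3876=-0.00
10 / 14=5 / 7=0.71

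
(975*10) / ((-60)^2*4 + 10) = 975 / 1441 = 0.68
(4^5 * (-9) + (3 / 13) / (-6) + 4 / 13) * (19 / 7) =-4552571 / 182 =-25014.13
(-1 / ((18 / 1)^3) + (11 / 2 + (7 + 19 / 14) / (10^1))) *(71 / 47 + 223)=1705745309 / 1199205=1422.40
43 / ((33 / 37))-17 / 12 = 2059 / 44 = 46.80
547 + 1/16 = 8753/16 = 547.06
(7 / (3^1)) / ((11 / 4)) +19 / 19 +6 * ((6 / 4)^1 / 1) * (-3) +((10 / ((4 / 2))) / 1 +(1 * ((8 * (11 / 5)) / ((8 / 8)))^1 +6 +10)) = 13.45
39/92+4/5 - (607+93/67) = -18712799/30820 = -607.16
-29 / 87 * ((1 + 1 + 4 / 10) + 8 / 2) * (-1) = 32 / 15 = 2.13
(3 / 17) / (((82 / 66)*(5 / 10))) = 198 / 697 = 0.28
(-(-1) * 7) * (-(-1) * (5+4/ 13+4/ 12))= 1540/ 39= 39.49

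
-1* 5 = -5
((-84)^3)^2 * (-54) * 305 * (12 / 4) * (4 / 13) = -69430542968586240 / 13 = -5340810997583556.92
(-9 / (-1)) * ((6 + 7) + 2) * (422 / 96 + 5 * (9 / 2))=58095 / 16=3630.94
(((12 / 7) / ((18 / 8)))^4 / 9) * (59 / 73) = 3866624 / 127774017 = 0.03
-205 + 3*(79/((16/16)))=32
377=377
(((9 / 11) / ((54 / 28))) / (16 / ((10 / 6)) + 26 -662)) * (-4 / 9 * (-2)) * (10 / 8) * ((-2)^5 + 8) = 1400 / 77517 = 0.02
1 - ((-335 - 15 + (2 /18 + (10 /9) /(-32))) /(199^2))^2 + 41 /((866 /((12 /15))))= 73064714091530227 /70403652475741440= 1.04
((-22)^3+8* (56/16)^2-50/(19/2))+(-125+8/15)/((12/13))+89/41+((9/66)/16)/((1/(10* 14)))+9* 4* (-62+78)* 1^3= -31190009423/3084840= -10110.74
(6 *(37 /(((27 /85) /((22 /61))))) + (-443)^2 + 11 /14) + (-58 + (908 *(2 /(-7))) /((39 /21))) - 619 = 19552468987 /99918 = 195685.15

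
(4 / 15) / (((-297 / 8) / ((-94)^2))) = -282752 / 4455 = -63.47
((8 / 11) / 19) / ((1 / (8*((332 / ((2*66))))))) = 5312 / 6897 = 0.77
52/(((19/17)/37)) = 32708/19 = 1721.47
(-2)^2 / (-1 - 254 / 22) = -22 / 69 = -0.32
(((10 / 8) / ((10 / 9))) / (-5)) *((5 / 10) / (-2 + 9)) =-9 / 560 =-0.02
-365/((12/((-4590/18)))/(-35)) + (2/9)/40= -24432187/90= -271468.74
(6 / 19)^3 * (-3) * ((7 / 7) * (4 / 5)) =-2592 / 34295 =-0.08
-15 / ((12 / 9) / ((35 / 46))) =-1575 / 184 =-8.56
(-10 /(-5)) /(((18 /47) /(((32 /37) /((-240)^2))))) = 47 /599400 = 0.00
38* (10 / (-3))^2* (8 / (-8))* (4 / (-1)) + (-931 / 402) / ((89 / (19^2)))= 180266927 / 107334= 1679.50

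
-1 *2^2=-4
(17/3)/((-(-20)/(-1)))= -17/60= -0.28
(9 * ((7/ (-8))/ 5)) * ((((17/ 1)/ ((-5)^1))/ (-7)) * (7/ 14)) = -153/ 400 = -0.38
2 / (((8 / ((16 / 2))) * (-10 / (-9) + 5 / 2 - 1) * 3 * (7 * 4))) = 3 / 329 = 0.01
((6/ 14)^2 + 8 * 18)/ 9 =785/ 49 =16.02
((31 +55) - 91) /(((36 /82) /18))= -205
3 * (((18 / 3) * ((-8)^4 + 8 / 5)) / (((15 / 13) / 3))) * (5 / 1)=4794192 / 5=958838.40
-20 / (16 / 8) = -10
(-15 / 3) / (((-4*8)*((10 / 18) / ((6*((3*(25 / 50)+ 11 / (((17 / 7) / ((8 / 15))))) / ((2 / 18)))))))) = 161757 / 2720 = 59.47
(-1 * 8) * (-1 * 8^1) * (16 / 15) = 1024 / 15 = 68.27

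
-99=-99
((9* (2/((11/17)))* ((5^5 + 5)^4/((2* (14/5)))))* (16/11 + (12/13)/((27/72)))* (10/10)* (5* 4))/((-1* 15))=-3915953384088000000/1573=-2489480854474253.02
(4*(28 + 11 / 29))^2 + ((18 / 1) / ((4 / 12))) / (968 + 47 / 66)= 692883471164 / 53769335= 12886.22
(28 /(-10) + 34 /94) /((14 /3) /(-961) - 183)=1651959 /123986705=0.01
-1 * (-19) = 19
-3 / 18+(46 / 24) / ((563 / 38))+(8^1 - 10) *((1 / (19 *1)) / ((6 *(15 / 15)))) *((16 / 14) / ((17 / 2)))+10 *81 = 3093100039 / 3818829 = 809.96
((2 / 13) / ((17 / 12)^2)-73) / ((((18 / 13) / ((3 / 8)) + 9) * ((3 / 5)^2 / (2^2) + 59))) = -5479460 / 56354133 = -0.10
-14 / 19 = -0.74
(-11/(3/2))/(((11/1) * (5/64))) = -128/15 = -8.53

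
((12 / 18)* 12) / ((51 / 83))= 664 / 51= 13.02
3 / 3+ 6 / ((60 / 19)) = 29 / 10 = 2.90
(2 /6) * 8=8 /3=2.67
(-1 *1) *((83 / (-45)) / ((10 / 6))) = 83 / 75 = 1.11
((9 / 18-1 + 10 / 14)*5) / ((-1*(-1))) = 15 / 14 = 1.07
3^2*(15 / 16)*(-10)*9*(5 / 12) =-316.41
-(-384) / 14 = 192 / 7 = 27.43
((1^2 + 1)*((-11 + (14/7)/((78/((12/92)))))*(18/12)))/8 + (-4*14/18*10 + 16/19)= -1758467/51129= -34.39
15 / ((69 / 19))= 4.13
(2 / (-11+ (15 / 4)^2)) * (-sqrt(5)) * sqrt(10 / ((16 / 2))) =-80 / 49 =-1.63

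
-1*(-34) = 34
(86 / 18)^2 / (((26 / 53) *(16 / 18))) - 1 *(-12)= 120461 / 1872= 64.35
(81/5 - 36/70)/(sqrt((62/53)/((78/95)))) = 549 * sqrt(6087315)/103075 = 13.14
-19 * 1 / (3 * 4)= -19 / 12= -1.58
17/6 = 2.83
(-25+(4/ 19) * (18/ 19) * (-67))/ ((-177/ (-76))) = -55396/ 3363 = -16.47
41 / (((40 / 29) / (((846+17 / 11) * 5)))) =11085047 / 88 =125966.44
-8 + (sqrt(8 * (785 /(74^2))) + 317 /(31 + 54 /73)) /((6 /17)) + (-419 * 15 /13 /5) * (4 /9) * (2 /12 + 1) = -16177985 /542178 + 17 * sqrt(1570) /222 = -26.80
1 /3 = 0.33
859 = 859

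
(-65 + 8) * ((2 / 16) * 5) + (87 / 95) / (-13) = -352671 / 9880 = -35.70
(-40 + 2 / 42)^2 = 703921 / 441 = 1596.19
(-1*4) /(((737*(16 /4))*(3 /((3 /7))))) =-1 /5159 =-0.00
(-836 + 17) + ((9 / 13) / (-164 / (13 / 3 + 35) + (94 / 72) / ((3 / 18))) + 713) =-1784080 / 16861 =-105.81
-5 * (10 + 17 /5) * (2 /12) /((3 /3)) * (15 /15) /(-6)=67 /36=1.86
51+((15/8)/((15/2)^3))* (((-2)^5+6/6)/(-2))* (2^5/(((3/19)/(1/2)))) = 39137/675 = 57.98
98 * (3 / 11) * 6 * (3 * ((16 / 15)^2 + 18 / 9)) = 415128 / 275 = 1509.56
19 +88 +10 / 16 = 861 / 8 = 107.62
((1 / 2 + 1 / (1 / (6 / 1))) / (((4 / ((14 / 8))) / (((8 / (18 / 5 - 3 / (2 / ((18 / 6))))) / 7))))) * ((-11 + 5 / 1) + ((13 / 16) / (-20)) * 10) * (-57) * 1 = -253175 / 192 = -1318.62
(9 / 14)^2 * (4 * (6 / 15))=162 / 245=0.66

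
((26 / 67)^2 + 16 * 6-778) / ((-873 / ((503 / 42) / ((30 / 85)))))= 4362181487 / 164593674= 26.50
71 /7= 10.14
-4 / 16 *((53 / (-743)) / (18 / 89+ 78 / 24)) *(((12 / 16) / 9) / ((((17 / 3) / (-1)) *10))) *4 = -4717 / 155234990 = -0.00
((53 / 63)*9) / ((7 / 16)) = 848 / 49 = 17.31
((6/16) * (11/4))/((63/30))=55/112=0.49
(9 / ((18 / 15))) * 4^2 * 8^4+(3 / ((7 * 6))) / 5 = 491520.01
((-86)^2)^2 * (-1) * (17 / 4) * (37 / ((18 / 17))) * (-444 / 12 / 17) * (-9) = -159131511346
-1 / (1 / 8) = -8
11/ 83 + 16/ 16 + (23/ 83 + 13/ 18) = 3185/ 1494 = 2.13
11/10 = 1.10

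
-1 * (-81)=81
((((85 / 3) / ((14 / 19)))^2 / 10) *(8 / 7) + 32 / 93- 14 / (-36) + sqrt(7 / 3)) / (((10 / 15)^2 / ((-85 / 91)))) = -2760993545 / 7740824- 255 *sqrt(21) / 364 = -359.89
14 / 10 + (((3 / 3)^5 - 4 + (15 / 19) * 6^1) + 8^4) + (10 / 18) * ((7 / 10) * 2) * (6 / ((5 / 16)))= 234502 / 57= 4114.07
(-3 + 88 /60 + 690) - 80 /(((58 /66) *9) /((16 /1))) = 76361 /145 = 526.63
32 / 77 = 0.42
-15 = -15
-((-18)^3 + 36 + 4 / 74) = 214450 / 37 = 5795.95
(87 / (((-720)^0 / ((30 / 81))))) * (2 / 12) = 5.37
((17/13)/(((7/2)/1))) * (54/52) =459/1183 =0.39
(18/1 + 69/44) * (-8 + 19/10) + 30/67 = -3505707/29480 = -118.92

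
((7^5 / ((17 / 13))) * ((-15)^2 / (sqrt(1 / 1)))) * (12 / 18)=32773650 / 17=1927861.76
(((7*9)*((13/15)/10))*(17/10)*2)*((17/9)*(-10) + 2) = -117572/375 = -313.53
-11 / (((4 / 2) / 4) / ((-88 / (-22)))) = -88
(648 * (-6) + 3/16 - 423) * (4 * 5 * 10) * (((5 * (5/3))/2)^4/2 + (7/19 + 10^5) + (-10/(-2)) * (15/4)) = -2835459004155725/32832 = -86362664600.26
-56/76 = -14/19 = -0.74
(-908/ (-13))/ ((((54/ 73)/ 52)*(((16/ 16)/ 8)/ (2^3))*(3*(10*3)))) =4242176/ 1215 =3491.50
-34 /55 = -0.62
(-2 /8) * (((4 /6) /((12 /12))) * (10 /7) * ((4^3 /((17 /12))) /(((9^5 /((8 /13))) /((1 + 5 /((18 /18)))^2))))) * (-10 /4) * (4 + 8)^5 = 104857600 /41769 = 2510.42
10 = 10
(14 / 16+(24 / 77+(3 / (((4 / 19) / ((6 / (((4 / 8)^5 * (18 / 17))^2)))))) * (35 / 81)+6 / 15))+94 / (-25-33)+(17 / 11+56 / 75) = 998813842477 / 29597400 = 33746.68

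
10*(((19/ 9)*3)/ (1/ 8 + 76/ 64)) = 3040/ 63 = 48.25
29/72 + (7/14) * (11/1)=425/72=5.90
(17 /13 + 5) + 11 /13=7.15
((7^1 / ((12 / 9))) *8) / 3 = 14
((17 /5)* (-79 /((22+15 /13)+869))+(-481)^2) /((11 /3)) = 13416606931 /212630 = 63098.37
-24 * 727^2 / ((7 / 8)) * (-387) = 39271818816 / 7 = 5610259830.86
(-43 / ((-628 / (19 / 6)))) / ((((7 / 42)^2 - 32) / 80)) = -98040 / 180707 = -0.54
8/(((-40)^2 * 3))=1/600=0.00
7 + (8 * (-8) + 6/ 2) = -54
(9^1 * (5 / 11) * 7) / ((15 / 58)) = 110.73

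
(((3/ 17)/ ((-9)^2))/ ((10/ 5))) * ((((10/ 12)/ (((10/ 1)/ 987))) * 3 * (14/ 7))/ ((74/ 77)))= 25333/ 45288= 0.56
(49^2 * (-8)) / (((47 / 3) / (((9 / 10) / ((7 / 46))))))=-1704024 / 235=-7251.17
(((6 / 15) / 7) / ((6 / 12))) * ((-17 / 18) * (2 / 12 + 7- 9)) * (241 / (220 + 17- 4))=45067 / 220185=0.20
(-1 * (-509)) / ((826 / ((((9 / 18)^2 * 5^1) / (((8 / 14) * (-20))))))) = -509 / 7552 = -0.07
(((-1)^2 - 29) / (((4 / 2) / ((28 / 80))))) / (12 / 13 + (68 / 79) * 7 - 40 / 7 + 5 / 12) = -2113566 / 712045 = -2.97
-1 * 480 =-480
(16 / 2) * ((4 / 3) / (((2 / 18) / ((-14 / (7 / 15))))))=-2880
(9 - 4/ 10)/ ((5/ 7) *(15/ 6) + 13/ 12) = 3612/ 1205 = 3.00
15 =15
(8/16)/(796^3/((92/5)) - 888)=23/1260854992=0.00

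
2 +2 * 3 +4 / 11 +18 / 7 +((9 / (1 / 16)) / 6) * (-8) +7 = -13403 / 77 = -174.06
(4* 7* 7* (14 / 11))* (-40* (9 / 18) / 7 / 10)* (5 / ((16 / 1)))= -245 / 11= -22.27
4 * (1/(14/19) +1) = 66/7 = 9.43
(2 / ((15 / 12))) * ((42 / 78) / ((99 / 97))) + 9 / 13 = 9887 / 6435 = 1.54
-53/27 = -1.96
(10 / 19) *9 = 90 / 19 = 4.74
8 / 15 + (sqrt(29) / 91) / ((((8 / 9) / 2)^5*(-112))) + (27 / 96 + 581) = 279271 / 480-59049*sqrt(29) / 10436608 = 581.78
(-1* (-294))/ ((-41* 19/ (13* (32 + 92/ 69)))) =-127400/ 779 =-163.54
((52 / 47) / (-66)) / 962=-1 / 57387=-0.00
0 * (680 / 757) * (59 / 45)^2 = 0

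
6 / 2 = 3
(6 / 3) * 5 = 10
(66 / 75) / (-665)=-22 / 16625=-0.00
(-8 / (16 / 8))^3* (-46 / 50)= 1472 / 25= 58.88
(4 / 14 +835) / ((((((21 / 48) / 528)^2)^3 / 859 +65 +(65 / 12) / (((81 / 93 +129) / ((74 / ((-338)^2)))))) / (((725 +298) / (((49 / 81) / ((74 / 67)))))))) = 1500382372274287807827604163727639799922688 / 62511359892944752665483442963704201493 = 24001.76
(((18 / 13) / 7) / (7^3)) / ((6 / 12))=36 / 31213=0.00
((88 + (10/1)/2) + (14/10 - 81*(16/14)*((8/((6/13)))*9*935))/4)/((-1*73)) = 472573331/10220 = 46240.05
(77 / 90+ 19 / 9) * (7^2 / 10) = 4361 / 300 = 14.54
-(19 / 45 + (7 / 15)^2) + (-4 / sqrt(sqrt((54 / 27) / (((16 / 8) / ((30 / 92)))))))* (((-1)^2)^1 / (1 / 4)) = -16* 15^(3 / 4)* 46^(1 / 4) / 15 -16 / 25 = -21.81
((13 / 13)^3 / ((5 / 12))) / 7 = 12 / 35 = 0.34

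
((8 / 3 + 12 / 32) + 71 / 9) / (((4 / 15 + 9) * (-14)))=-3935 / 46704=-0.08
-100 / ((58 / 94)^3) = -425.70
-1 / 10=-0.10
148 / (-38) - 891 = -17003 / 19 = -894.89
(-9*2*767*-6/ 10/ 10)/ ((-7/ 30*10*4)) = -62127/ 700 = -88.75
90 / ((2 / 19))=855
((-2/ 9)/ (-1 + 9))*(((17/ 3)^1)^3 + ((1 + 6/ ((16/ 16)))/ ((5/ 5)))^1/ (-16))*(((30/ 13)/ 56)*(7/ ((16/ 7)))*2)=-2744665/ 2156544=-1.27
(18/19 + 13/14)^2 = 249001/70756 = 3.52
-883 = -883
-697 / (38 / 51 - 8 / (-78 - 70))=-1315239 / 1508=-872.17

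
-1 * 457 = -457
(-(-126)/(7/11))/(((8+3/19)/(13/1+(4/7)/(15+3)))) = 343178/1085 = 316.29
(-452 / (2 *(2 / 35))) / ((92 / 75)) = -296625 / 92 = -3224.18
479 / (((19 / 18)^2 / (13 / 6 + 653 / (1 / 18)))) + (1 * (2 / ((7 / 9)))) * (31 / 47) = 600264005256 / 118769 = 5054046.13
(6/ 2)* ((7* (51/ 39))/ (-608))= -357/ 7904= -0.05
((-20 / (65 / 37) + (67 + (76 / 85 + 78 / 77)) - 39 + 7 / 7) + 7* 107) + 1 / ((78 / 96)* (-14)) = 65382256 / 85085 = 768.43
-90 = -90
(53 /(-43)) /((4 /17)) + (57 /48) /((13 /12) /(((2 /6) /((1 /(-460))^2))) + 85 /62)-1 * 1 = -5.37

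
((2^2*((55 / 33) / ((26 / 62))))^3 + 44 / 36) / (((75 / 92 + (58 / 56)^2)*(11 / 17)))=73080243178544 / 22213363887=3289.92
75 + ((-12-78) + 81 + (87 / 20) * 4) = 417 / 5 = 83.40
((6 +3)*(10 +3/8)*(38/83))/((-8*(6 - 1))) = -171/160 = -1.07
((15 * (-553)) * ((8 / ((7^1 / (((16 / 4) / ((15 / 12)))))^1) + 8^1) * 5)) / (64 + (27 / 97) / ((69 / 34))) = -7538.22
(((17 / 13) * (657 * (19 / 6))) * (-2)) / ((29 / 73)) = -13697.08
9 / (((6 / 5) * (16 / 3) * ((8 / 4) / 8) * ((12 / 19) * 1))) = 285 / 32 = 8.91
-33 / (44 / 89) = -267 / 4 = -66.75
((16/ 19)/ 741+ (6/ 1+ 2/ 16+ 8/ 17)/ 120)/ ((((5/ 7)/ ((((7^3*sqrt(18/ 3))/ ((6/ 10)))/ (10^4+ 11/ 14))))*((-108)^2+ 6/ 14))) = 505497869989*sqrt(6)/ 1313365588592747040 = 0.00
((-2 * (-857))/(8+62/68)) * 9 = 174828/101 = 1730.97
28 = 28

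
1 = 1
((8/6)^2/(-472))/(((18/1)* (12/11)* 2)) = -11/114696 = -0.00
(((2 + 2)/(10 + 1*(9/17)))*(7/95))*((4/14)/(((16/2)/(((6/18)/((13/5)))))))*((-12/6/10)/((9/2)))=-34/5968755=-0.00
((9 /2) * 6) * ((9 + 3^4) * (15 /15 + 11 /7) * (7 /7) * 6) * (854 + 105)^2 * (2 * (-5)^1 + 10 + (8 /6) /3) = 15324513120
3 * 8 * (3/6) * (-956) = -11472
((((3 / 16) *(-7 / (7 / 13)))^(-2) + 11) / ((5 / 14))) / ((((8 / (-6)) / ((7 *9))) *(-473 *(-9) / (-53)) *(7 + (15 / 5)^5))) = 0.07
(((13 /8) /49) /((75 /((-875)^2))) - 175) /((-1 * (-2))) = 3925 /48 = 81.77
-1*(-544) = 544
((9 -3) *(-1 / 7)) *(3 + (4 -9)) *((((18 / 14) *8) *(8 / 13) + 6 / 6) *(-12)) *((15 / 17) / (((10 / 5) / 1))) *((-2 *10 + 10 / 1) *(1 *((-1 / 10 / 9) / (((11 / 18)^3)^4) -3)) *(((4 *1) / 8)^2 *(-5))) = 200520914666241642300 / 33986040891511709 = 5900.10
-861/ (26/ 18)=-7749/ 13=-596.08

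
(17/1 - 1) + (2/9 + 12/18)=152/9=16.89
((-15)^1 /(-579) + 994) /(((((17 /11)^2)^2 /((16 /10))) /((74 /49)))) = 421.04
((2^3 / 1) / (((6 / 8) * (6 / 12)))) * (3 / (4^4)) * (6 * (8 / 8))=3 / 2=1.50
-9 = -9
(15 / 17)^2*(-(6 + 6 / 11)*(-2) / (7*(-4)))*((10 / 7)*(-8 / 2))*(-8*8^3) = -1327104000 / 155771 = -8519.58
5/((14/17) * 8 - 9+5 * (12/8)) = 170/173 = 0.98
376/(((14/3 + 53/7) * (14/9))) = 19.75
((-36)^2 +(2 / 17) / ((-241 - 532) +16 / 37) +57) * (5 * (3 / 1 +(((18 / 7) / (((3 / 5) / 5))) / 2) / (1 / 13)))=654853576956 / 680323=962562.75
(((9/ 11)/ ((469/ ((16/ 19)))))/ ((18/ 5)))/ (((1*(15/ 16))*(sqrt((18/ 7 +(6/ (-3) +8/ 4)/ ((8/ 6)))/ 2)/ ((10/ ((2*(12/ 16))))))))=0.00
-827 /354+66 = 22537 /354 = 63.66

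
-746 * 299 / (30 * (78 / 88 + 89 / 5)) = -4907188 / 12333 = -397.89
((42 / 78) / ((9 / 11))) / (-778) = -77 / 91026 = -0.00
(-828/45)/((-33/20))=368/33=11.15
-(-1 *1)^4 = -1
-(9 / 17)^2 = -81 / 289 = -0.28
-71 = -71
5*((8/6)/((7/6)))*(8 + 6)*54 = 4320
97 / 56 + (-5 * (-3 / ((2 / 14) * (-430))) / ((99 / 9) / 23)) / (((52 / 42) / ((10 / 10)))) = 454451 / 344344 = 1.32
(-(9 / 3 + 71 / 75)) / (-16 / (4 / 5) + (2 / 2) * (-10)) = 148 / 1125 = 0.13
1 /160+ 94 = 15041 /160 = 94.01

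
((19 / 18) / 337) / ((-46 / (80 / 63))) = -380 / 4394817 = -0.00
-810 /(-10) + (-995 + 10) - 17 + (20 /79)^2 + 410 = -3188751 /6241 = -510.94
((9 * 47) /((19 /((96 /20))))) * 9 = 91368 /95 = 961.77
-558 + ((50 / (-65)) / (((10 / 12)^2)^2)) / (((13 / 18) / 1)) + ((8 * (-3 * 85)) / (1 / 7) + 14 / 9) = -2821198904 / 190125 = -14838.65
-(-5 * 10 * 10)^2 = -250000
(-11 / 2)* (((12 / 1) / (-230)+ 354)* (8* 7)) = -12536832 / 115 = -109015.93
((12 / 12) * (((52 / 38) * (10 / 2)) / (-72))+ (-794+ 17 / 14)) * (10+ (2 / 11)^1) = -15185252 / 1881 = -8072.97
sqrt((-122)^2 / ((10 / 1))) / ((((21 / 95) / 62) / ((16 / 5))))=1149728*sqrt(10) / 105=34626.28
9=9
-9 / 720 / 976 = -1 / 78080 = -0.00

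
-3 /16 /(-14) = 3 /224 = 0.01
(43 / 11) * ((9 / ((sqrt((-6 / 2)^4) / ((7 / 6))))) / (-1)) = -301 / 66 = -4.56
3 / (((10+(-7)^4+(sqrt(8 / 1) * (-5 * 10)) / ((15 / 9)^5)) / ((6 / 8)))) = 273375 * sqrt(2) / 90825001057+339046875 / 363300004228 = 0.00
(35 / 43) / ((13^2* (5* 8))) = 7 / 58136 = 0.00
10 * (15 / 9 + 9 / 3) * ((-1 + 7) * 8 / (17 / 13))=1712.94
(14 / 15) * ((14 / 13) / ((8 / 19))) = 931 / 390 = 2.39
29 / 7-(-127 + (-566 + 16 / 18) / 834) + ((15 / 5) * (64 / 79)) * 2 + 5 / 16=4549087589 / 33206544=136.99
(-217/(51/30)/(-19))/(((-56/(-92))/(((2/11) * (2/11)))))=14260/39083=0.36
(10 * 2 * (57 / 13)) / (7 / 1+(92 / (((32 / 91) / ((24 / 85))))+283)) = 96900 / 402077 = 0.24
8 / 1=8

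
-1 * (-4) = 4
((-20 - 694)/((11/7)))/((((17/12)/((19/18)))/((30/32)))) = -13965/44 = -317.39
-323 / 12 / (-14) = 323 / 168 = 1.92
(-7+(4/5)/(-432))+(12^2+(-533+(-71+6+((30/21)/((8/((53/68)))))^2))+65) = -193795473289/489404160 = -395.98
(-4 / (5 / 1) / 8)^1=-1 / 10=-0.10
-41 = -41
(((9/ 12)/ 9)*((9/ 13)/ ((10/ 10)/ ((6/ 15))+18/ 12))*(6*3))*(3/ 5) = 81/ 520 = 0.16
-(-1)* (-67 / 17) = -67 / 17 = -3.94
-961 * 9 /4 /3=-2883 /4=-720.75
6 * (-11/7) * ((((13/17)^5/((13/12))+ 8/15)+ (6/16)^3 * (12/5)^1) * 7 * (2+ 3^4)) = -2243244888467/454354240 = -4937.22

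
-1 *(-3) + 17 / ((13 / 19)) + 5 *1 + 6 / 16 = 3455 / 104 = 33.22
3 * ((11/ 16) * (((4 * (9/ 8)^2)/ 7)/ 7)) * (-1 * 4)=-2673/ 3136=-0.85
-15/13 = -1.15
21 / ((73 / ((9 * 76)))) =14364 / 73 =196.77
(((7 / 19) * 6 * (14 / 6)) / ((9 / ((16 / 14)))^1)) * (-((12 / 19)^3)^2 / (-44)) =9289728 / 9832589129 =0.00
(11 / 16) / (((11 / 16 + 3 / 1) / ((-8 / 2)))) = -44 / 59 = -0.75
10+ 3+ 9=22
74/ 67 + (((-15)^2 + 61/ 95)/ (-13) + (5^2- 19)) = -10.25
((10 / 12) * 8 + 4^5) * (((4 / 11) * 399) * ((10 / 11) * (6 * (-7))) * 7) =-4836135360 / 121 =-39968060.83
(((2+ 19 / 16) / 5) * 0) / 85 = 0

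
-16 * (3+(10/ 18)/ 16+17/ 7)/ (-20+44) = -5507/ 1512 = -3.64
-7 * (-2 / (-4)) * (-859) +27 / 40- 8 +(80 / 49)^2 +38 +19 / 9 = 2629341343 / 864360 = 3041.95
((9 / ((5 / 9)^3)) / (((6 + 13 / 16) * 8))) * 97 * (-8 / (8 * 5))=-18.68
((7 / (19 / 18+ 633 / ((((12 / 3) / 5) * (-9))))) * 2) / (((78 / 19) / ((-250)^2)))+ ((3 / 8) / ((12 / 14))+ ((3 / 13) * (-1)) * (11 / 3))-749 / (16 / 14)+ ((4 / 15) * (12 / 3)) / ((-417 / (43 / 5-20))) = -21084700260461 / 6780586800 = -3109.57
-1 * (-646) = 646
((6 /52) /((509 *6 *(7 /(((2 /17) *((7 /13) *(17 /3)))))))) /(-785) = -1 /405158910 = -0.00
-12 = -12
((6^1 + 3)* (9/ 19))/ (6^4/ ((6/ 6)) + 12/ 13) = 351/ 106780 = 0.00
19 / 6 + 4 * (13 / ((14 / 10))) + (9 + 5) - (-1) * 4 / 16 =4583 / 84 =54.56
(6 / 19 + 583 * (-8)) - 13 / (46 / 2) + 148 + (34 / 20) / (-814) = -16065119569 / 3557180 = -4516.25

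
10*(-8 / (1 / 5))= -400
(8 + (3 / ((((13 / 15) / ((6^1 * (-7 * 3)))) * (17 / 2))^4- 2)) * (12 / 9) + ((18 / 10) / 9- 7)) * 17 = -27765782255374662 / 2041571818383595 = -13.60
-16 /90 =-0.18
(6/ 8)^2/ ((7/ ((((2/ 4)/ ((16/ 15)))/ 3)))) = 45/ 3584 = 0.01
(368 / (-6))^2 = 3761.78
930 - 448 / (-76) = 17782 / 19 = 935.89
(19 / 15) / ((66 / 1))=19 / 990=0.02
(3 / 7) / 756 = 1 / 1764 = 0.00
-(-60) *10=600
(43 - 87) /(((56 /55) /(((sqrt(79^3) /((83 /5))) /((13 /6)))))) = -716925 * sqrt(79) /7553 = -843.66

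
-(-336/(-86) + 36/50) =-4974/1075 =-4.63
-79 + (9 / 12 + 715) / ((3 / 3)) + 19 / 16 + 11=10383 / 16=648.94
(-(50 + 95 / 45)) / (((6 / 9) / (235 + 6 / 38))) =-1047746 / 57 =-18381.51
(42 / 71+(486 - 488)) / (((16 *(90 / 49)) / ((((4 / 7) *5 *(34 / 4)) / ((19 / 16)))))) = -11900 / 12141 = -0.98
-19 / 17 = -1.12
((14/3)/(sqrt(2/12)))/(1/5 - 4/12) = -35*sqrt(6) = -85.73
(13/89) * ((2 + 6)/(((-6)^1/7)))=-1.36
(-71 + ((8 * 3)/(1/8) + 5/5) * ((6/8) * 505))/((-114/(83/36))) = -24245213/16416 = -1476.93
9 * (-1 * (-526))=4734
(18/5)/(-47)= -18/235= -0.08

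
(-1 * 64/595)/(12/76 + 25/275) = -0.43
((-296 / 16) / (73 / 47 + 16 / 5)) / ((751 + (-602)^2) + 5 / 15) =-26085 / 2433867044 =-0.00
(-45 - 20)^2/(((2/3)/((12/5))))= 15210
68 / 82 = 34 / 41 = 0.83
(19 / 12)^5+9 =4715587 / 248832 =18.95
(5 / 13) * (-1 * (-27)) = 135 / 13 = 10.38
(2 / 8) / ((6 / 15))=5 / 8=0.62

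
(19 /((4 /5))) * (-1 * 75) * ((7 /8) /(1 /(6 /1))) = -149625 /16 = -9351.56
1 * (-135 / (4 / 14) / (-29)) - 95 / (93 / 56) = -40.91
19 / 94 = 0.20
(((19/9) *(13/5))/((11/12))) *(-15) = -988/11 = -89.82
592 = 592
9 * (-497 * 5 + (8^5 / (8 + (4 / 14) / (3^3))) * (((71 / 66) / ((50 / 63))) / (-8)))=-5954363667 / 208175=-28602.68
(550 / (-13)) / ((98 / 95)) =-26125 / 637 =-41.01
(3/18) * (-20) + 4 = 2/3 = 0.67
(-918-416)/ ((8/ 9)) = -6003/ 4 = -1500.75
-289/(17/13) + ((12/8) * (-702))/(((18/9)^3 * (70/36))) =-40417/140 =-288.69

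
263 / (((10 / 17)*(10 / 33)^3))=160674327 / 10000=16067.43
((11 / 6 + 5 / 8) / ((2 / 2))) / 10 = 59 / 240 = 0.25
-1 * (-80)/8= 10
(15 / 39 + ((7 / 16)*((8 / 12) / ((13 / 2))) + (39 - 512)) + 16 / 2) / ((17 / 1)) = -72473 / 2652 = -27.33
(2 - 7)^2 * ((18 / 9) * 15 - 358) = -8200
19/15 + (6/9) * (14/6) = 127/45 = 2.82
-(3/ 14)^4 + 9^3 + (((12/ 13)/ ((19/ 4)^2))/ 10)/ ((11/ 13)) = 556046596401/ 762749680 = 729.00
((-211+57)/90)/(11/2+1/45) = -22/71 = -0.31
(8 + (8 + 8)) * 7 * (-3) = -504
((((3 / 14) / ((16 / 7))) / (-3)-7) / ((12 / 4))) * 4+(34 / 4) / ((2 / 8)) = 24.62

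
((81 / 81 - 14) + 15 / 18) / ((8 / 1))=-73 / 48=-1.52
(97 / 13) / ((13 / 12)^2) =13968 / 2197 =6.36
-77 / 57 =-1.35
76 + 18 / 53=4046 / 53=76.34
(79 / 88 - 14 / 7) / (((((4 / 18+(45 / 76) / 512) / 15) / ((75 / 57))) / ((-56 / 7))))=670464000 / 860519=779.14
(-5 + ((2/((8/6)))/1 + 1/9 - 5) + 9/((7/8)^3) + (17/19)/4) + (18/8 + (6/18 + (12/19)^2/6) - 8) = -180505/2228814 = -0.08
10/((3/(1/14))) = 5/21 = 0.24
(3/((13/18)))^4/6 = 1417176/28561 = 49.62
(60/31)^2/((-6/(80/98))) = -24000/47089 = -0.51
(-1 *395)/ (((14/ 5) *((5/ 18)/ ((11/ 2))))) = -39105/ 14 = -2793.21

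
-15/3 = -5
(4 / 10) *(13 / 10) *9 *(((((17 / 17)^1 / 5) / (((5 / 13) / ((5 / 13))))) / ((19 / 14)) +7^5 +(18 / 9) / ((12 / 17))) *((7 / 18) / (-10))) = -871933699 / 285000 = -3059.42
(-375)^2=140625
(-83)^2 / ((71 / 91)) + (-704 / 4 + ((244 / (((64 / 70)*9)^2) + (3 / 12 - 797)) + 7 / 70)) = 57863466703 / 7361280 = 7860.52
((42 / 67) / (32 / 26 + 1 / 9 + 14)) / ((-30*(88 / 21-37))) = 1323 / 31870225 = 0.00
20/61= 0.33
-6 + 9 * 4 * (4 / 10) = 42 / 5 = 8.40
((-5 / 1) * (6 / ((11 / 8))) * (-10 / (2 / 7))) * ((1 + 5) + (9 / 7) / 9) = 51600 / 11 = 4690.91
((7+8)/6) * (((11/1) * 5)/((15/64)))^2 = 1239040/9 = 137671.11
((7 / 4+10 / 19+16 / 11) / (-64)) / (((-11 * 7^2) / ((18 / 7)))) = 28071 / 100935296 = 0.00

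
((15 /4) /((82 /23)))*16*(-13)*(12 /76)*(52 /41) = -1399320 /31939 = -43.81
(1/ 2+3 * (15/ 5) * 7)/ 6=127/ 12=10.58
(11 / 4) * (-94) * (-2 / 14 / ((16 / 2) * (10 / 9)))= 4.15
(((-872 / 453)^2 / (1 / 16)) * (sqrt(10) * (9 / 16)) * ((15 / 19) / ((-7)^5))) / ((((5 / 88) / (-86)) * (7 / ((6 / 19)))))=103582550016 * sqrt(10) / 968387860489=0.34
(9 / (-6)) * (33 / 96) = -33 / 64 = -0.52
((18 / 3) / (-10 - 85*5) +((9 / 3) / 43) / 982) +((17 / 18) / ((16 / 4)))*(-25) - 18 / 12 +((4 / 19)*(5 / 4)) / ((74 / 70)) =-1110650749351 / 154955063160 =-7.17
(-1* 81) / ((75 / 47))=-50.76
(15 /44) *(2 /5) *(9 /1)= 27 /22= 1.23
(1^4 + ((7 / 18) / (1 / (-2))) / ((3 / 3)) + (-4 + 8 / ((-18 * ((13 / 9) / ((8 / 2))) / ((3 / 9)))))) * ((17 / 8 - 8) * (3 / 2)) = 11515 / 312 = 36.91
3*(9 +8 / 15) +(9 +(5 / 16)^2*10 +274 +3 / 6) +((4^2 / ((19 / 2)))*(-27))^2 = 550090649 / 231040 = 2380.93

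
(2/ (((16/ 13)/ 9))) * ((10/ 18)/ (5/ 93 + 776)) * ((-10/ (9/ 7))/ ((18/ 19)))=-1339975/ 15589368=-0.09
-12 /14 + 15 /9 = 17 /21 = 0.81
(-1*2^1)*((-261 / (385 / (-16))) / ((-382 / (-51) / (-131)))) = 27899856 / 73535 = 379.41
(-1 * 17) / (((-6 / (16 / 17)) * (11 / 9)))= 24 / 11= 2.18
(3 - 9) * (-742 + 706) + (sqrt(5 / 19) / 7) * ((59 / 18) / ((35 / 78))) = 767 * sqrt(95) / 13965 + 216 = 216.54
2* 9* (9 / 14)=81 / 7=11.57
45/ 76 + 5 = 425/ 76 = 5.59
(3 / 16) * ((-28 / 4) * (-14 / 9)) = 49 / 24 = 2.04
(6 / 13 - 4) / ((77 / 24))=-1.10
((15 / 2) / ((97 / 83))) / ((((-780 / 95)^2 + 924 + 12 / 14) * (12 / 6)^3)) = 1048705 / 1297195744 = 0.00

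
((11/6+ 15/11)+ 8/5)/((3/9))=1583/110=14.39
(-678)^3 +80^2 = -311659352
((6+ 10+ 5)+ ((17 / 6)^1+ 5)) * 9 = 519 / 2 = 259.50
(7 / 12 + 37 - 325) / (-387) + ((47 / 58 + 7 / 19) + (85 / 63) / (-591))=250816369 / 130690588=1.92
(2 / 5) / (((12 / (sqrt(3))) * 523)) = sqrt(3) / 15690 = 0.00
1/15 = 0.07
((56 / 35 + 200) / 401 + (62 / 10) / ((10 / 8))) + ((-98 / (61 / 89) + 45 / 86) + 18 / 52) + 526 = 133095870686 / 341842475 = 389.35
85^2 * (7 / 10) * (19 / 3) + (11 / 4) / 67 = 25752823 / 804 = 32030.87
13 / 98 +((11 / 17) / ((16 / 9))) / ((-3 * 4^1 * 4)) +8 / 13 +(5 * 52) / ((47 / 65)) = 360.31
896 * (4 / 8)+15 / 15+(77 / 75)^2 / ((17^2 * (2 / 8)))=729929341 / 1625625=449.01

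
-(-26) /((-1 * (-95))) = 26 /95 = 0.27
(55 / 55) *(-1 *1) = -1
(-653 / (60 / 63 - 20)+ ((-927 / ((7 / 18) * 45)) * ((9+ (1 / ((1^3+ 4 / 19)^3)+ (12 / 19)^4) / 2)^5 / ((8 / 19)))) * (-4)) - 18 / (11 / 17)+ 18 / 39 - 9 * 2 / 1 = 36180560.59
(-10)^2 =100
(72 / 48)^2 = 9 / 4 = 2.25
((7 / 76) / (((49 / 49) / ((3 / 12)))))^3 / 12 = 0.00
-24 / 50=-12 / 25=-0.48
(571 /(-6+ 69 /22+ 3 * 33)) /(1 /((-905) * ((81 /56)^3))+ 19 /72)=1074088083024 /47655303469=22.54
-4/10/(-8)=1/20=0.05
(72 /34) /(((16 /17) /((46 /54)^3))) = 12167 /8748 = 1.39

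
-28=-28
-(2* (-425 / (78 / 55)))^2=-546390625 / 1521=-359231.18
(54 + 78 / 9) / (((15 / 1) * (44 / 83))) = 3901 / 495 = 7.88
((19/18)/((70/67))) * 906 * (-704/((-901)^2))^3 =-33534615617536/56174348589676317105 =-0.00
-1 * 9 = -9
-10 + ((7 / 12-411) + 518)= 1171 / 12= 97.58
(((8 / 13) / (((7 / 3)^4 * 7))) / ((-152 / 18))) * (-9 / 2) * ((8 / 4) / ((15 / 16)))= 69984 / 20756645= 0.00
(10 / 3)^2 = 100 / 9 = 11.11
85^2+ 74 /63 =455249 /63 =7226.17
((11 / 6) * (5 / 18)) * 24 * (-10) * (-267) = 97900 / 3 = 32633.33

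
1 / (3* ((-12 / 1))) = -1 / 36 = -0.03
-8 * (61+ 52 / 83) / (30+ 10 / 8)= -32736 / 2075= -15.78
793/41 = 19.34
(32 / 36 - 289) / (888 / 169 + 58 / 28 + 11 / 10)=-15337595 / 448551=-34.19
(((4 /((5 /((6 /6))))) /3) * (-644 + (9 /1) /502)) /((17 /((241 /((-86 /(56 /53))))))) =4362973384 /145867395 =29.91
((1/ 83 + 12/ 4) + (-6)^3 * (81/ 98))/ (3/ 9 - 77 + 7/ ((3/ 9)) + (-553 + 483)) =1.40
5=5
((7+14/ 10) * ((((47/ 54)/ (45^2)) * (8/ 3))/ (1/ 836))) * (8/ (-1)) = -17602816/ 273375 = -64.39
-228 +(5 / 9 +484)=2309 / 9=256.56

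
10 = 10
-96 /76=-24 /19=-1.26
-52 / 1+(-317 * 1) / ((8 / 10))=-1793 / 4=-448.25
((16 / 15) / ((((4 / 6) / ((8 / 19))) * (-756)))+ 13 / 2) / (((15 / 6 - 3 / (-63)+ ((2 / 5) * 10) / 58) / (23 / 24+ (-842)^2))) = 1760936.96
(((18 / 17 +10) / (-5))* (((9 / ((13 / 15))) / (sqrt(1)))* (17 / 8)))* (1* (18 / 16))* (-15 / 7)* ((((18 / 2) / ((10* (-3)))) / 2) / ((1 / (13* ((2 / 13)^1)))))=-102789 / 2912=-35.30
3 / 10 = 0.30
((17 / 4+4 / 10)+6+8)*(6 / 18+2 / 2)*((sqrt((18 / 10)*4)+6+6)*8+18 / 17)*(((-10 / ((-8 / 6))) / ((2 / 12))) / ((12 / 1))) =4476*sqrt(5) / 5+307725 / 34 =11052.46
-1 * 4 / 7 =-4 / 7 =-0.57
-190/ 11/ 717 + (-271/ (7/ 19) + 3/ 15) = -203002256/ 276045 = -735.40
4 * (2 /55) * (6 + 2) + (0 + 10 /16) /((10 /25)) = 2399 /880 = 2.73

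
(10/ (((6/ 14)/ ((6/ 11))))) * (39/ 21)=260/ 11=23.64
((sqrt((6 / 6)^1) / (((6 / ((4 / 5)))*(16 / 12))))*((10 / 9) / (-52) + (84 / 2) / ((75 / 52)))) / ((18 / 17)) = 2893859 / 1053000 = 2.75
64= 64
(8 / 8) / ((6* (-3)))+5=89 / 18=4.94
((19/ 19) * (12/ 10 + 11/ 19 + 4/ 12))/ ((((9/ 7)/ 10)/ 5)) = 42140/ 513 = 82.14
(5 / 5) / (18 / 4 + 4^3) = 2 / 137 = 0.01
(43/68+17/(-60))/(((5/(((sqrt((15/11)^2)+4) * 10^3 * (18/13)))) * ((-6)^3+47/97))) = -24448656/10164011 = -2.41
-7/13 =-0.54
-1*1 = -1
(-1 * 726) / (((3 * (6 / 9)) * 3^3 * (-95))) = 121 / 855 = 0.14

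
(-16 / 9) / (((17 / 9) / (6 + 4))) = -160 / 17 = -9.41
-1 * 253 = -253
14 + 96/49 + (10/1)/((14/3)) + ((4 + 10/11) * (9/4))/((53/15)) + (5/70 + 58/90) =28209323/1285515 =21.94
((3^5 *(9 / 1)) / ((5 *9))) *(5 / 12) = 81 / 4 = 20.25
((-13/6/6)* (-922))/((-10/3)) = -5993/60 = -99.88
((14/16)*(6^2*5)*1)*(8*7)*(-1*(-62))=546840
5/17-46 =-777/17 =-45.71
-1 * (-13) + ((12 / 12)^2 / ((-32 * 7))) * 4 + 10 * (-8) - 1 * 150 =-217.02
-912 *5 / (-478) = 2280 / 239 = 9.54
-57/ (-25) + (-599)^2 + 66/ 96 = 143521587/ 400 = 358803.97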